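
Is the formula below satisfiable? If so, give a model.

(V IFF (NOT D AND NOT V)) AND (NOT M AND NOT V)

D=T; M=F; V=F

  V IFF (NOT D AND NOT V) = True
    NOT D AND NOT V = False
      NOT D = False
      NOT V = True
  NOT M AND NOT V = True
    NOT M = True
    NOT V = True
Both conjuncts True, so the formula holds.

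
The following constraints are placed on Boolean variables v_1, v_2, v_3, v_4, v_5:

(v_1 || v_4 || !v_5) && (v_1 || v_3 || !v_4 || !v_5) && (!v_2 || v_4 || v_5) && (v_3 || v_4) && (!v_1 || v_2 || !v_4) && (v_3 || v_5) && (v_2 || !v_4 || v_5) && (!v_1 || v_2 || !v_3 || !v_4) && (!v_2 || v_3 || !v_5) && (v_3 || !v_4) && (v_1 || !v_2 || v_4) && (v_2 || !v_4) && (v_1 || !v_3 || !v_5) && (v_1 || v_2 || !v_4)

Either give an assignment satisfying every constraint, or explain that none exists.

v_1 = True, v_2 = False, v_3 = True, v_4 = False, v_5 = False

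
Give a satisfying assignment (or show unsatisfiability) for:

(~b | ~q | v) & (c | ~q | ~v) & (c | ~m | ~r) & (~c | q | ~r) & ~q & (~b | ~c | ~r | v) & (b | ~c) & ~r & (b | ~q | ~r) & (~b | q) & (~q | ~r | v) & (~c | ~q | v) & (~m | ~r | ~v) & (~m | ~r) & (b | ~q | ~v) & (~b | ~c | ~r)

v = True, b = False, c = False, m = True, r = False, q = False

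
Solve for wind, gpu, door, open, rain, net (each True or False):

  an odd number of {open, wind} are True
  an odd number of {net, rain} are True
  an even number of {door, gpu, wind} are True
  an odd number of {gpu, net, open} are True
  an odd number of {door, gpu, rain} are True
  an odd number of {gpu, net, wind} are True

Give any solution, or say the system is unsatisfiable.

Unsatisfiable — no assignment works.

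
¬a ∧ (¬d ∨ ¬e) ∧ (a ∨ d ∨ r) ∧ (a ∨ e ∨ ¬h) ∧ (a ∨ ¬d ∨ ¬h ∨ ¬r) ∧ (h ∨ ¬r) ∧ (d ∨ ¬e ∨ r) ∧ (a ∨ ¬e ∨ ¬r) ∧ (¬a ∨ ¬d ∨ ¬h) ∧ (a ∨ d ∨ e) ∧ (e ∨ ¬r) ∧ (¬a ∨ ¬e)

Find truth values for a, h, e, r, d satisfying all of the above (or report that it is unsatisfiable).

Unit clause (¬a) forces a = False.
Try h = True:
  (a ∨ e ∨ ¬h) forces e = True.
  (¬d ∨ ¬e) forces d = False.
  (a ∨ d ∨ r) forces r = True.
  clause (a ∨ ¬e ∨ ¬r) is falsified — backtrack.
So h = False.
  then (h ∨ ¬r) forces r = False.
  then (a ∨ d ∨ r) forces d = True.
  then (¬d ∨ ¬e) forces e = False.
All clauses satisfied.

a=F, h=F, e=F, r=F, d=T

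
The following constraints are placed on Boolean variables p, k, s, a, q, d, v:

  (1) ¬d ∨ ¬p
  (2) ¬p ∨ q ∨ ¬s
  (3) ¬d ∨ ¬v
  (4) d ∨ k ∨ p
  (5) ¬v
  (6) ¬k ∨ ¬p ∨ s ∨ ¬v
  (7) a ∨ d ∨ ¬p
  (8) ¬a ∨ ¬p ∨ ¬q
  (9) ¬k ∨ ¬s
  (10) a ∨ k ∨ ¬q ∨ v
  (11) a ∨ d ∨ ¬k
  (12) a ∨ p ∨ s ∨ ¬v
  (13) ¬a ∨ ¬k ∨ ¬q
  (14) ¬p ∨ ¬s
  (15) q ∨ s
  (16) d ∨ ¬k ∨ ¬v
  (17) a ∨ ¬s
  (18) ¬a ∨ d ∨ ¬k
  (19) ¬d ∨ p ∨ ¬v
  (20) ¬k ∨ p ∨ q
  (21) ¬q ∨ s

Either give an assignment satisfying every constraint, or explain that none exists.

p = False, k = False, s = True, a = True, q = False, d = True, v = False

Unit clause (¬v) forces v = False.
Try p = True:
  (¬d ∨ ¬p) forces d = False.
  (a ∨ d ∨ ¬p) forces a = True.
  (¬a ∨ ¬p ∨ ¬q) forces q = False.
  (¬p ∨ q ∨ ¬s) forces s = False.
  clause (q ∨ s) is falsified — backtrack.
So p = False.
Set k = False.
  then (d ∨ k ∨ p) forces d = True.
Try s = False:
  (q ∨ s) forces q = True.
  clause (¬q ∨ s) is falsified — backtrack.
So s = True.
  then (a ∨ ¬s) forces a = True.
Set q = False.
All clauses satisfied.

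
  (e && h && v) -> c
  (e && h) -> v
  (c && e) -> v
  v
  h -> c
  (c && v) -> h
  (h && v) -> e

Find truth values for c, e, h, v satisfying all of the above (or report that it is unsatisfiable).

c: True, e: True, h: True, v: True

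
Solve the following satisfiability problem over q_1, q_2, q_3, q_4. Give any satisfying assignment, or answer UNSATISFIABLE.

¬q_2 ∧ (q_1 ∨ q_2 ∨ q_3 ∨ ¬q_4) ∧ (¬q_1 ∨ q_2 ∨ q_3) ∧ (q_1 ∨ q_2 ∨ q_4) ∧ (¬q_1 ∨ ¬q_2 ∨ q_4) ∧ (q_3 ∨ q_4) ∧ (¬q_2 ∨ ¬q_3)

q_1 = True, q_2 = False, q_3 = True, q_4 = False

Unit clause (¬q_2) forces q_2 = False.
Set q_1 = True.
  then (¬q_1 ∨ q_2 ∨ q_3) forces q_3 = True.
Set q_4 = False.
All clauses satisfied.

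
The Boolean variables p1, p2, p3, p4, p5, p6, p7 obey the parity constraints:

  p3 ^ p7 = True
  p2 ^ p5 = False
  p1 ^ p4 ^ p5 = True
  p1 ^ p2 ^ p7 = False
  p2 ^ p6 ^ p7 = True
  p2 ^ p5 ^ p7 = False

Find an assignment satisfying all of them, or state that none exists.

p1 = True, p2 = True, p3 = True, p4 = True, p5 = True, p6 = False, p7 = False

p3 ^ p7 = T ^ F = True ✓
p2 ^ p5 = T ^ T = False ✓
p1 ^ p4 ^ p5 = T ^ T ^ T = True ✓
p1 ^ p2 ^ p7 = T ^ T ^ F = False ✓
p2 ^ p6 ^ p7 = T ^ F ^ F = True ✓
p2 ^ p5 ^ p7 = T ^ T ^ F = False ✓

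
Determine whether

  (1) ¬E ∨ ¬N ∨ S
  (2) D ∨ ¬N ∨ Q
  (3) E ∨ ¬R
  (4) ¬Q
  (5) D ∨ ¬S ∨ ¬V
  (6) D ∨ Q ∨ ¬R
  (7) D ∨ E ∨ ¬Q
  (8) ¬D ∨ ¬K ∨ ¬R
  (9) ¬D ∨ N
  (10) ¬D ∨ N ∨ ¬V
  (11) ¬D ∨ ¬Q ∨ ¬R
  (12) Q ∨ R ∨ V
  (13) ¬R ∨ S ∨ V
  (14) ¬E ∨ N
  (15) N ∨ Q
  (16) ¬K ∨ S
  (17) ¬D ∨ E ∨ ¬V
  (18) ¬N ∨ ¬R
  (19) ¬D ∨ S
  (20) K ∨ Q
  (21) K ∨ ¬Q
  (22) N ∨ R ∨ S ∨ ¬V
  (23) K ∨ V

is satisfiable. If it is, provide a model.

D = True, K = True, V = True, R = False, S = True, Q = False, E = True, N = True

Unit clause (¬Q) forces Q = False.
In (N ∨ Q) only N is left, so N = True.
In (¬N ∨ ¬R) only ¬R is left, so R = False.
In (K ∨ Q) only K is left, so K = True.
In (D ∨ ¬N ∨ Q) only D is left, so D = True.
In (Q ∨ R ∨ V) only V is left, so V = True.
In (¬K ∨ S) only S is left, so S = True.
In (¬D ∨ E ∨ ¬V) only E is left, so E = True.
All clauses satisfied.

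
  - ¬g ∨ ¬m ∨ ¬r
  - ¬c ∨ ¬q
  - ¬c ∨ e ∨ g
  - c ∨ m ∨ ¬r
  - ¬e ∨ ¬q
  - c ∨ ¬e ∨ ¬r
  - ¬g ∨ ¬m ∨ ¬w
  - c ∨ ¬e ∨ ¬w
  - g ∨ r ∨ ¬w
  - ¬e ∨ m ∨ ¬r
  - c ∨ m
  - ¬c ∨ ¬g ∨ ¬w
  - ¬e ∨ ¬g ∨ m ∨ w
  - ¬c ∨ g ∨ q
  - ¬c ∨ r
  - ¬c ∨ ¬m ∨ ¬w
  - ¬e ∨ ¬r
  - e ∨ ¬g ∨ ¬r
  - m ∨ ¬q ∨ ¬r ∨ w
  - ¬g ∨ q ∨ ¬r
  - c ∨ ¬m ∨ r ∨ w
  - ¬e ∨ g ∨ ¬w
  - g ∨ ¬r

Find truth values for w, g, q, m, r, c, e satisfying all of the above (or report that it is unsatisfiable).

No satisfying assignment exists.

Case r = True:
  (¬e ∨ ¬r) forces e = False.
  (e ∨ ¬g ∨ ¬r) forces g = False.
  Clause (g ∨ ¬r) is falsified — contradiction.
Case r = False:
  (¬c ∨ r) forces c = False.
  (c ∨ m) forces m = True.
  (c ∨ ¬m ∨ r ∨ w) forces w = True.
  (¬g ∨ ¬m ∨ ¬w) forces g = False.
  Clause (g ∨ r ∨ ¬w) is falsified — contradiction.
Both cases fail, so the formula is unsatisfiable.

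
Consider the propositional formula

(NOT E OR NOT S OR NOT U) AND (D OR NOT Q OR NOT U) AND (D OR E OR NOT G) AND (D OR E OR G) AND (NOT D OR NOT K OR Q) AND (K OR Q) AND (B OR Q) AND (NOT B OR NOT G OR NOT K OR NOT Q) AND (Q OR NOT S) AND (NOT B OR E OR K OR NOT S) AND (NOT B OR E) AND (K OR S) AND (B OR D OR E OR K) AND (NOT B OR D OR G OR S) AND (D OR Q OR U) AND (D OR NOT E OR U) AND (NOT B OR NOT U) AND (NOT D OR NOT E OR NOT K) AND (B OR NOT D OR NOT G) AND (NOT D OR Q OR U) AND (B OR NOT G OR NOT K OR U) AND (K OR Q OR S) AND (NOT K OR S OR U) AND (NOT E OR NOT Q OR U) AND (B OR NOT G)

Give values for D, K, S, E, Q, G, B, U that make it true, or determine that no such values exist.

D=T; K=T; S=T; E=F; Q=T; G=F; B=F; U=T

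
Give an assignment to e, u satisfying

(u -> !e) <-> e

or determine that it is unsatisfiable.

e = True, u = False

  (u -> !e) <-> e = True
    u -> !e = True
      !e = False
The formula evaluates to True.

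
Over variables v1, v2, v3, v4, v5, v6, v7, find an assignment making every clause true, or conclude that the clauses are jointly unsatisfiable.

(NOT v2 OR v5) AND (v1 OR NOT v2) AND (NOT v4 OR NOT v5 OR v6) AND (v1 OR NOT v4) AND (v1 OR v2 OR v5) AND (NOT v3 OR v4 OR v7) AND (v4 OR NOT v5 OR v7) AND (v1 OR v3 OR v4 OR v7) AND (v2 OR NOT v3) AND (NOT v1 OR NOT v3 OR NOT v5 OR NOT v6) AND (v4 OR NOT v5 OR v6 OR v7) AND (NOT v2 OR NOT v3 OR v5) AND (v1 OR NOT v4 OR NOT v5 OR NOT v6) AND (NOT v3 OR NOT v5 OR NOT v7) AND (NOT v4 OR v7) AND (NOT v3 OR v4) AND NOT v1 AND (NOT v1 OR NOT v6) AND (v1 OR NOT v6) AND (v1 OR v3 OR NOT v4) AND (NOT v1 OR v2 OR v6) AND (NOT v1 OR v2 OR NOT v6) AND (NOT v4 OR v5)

Unit clause (NOT v1) forces v1 = False.
In (v1 OR NOT v6) only NOT v6 is left, so v6 = False.
In (v1 OR NOT v2) only NOT v2 is left, so v2 = False.
In (v1 OR NOT v4) only NOT v4 is left, so v4 = False.
In (v1 OR v2 OR v5) only v5 is left, so v5 = True.
In (v4 OR NOT v5 OR v7) only v7 is left, so v7 = True.
In (v2 OR NOT v3) only NOT v3 is left, so v3 = False.
All clauses satisfied.

v1 = False, v2 = False, v3 = False, v4 = False, v5 = True, v6 = False, v7 = True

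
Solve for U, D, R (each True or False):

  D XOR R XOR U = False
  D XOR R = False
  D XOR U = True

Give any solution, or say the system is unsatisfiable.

U=F, D=T, R=T

D XOR R XOR U = T XOR T XOR F = False ✓
D XOR R = T XOR T = False ✓
D XOR U = T XOR F = True ✓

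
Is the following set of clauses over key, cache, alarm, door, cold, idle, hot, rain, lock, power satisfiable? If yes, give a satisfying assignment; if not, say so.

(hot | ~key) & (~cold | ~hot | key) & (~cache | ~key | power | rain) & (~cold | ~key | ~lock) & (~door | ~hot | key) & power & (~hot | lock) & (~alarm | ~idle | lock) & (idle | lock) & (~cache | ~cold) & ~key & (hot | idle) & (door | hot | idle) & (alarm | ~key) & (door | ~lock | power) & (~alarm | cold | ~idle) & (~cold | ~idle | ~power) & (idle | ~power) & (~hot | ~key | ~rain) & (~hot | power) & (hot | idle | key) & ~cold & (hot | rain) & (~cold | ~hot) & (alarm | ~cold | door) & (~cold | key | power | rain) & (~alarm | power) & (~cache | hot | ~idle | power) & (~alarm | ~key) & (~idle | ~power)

Case key = True:
  Clause (~key) is falsified — contradiction.
Case key = False:
  (power) forces power = True.
  (idle | ~power) forces idle = True.
  Clause (~idle | ~power) is falsified — contradiction.
Both cases fail, so the formula is unsatisfiable.

No satisfying assignment exists.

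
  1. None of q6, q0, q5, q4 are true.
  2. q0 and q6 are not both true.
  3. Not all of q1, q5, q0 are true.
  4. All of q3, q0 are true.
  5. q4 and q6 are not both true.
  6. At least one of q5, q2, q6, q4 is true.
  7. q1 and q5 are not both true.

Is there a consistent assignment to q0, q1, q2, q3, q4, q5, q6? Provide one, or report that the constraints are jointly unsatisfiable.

Unsatisfiable

Case q0 = True:
  Constraint (1) is violated (q0=T) — contradiction.
Case q0 = False:
  Constraint (4) is violated (q0=F) — contradiction.
Both cases fail — unsatisfiable.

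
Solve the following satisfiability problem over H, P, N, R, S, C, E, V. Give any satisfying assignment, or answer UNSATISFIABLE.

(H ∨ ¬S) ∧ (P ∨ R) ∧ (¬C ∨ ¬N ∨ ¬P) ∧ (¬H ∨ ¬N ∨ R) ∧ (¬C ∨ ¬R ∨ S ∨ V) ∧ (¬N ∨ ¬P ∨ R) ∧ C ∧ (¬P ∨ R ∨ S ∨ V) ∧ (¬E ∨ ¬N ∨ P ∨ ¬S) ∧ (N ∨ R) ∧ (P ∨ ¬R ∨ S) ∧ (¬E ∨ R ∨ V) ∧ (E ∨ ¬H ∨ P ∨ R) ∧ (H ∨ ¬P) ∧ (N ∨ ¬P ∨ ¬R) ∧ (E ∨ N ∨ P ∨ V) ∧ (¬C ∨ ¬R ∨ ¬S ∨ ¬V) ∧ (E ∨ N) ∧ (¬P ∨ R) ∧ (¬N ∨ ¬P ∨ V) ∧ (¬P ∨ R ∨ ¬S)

Unit clause (C) forces C = True.
Try H = False:
  (H ∨ ¬S) forces S = False.
  (H ∨ ¬P) forces P = False.
  (P ∨ R) forces R = True.
  clause (P ∨ ¬R ∨ S) is falsified — backtrack.
So H = True.
Try P = True:
  (¬C ∨ ¬N ∨ ¬P) forces N = False.
  (N ∨ R) forces R = True.
  clause (N ∨ ¬P ∨ ¬R) is falsified — backtrack.
So P = False.
  then (P ∨ R) forces R = True.
  then (P ∨ ¬R ∨ S) forces S = True.
  then (¬C ∨ ¬R ∨ ¬S ∨ ¬V) forces V = False.
Set N = False.
  then (E ∨ N ∨ P ∨ V) forces E = True.
All clauses satisfied.

H = True; P = False; N = False; R = True; S = True; C = True; E = True; V = False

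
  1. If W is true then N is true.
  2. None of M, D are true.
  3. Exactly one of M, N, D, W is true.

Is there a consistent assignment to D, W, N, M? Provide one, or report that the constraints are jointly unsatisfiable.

D=F; W=F; N=T; M=F

  (1) W=F ⇒ N: vacuous ✓
  (2) {M, D}: 0 true — none ✓
  (3) {M, N, D, W}: 1 true — exactly one ✓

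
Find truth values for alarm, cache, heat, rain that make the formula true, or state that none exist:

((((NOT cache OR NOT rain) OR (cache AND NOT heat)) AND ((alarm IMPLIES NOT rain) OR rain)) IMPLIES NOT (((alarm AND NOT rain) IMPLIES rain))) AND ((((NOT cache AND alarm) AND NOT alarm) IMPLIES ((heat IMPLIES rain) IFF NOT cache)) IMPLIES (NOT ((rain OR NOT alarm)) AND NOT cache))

alarm = True, cache = False, heat = True, rain = False

  (((NOT cache OR NOT rain) OR (cache AND NOT heat)) AND ((alarm IMPLIES NOT rain) OR rain)) IMPLIES NOT (((alarm AND NOT rain) IMPLIES rain)) = True
    ((NOT cache OR NOT rain) OR (cache AND NOT heat)) AND ((alarm IMPLIES NOT rain) OR rain) = True
      (NOT cache OR NOT rain) OR (cache AND NOT heat) = True
        NOT cache OR NOT rain = True
          NOT cache = True
          NOT rain = True
        cache AND NOT heat = False
          NOT heat = False
      (alarm IMPLIES NOT rain) OR rain = True
        alarm IMPLIES NOT rain = True
          NOT rain = True
    NOT (((alarm AND NOT rain) IMPLIES rain)) = True
      (alarm AND NOT rain) IMPLIES rain = False
        alarm AND NOT rain = True
          NOT rain = True
  (((NOT cache AND alarm) AND NOT alarm) IMPLIES ((heat IMPLIES rain) IFF NOT cache)) IMPLIES (NOT ((rain OR NOT alarm)) AND NOT cache) = True
    ((NOT cache AND alarm) AND NOT alarm) IMPLIES ((heat IMPLIES rain) IFF NOT cache) = True
      (NOT cache AND alarm) AND NOT alarm = False
        NOT cache AND alarm = True
          NOT cache = True
        NOT alarm = False
      (heat IMPLIES rain) IFF NOT cache = False
        heat IMPLIES rain = False
        NOT cache = True
    NOT ((rain OR NOT alarm)) AND NOT cache = True
      NOT ((rain OR NOT alarm)) = True
        rain OR NOT alarm = False
          NOT alarm = False
      NOT cache = True
Both conjuncts True, so the formula holds.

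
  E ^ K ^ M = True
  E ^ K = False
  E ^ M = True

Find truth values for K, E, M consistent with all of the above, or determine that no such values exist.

K=F, E=F, M=T

E ^ K ^ M = F ^ F ^ T = True ✓
E ^ K = F ^ F = False ✓
E ^ M = F ^ T = True ✓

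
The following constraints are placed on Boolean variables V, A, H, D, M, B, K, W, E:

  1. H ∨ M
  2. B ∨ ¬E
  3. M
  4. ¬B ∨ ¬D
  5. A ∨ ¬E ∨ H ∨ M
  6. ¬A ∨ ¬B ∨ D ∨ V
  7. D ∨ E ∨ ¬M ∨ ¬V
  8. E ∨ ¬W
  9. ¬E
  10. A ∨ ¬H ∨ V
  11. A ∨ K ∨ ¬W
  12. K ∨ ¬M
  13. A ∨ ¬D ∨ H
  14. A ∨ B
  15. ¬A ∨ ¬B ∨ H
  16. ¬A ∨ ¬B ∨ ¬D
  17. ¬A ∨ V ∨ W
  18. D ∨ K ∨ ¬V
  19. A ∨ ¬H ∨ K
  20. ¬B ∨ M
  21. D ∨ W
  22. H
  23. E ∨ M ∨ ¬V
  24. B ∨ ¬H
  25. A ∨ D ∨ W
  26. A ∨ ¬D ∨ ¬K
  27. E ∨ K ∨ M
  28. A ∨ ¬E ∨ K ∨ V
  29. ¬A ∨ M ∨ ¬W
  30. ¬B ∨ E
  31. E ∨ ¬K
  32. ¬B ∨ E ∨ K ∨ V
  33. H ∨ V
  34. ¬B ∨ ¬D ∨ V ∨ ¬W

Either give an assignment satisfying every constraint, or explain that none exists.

Unsatisfiable

Case M = True:
  (¬E) forces E = False.
  (E ∨ ¬W) forces W = False.
  (K ∨ ¬M) forces K = True.
  Clause (E ∨ ¬K) is falsified — contradiction.
Case M = False:
  Clause (M) is falsified — contradiction.
Both cases fail, so the formula is unsatisfiable.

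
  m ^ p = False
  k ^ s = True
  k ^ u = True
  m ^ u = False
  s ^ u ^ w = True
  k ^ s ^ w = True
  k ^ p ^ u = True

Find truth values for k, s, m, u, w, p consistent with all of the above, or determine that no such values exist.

The formula is unsatisfiable.

Adding constraints 3, 5, 6 mod 2: every variable appears an even number of times on the left, so the left side is 0.
But the right sides sum to 1 (mod 2). 0 ≠ 1 — the system is inconsistent.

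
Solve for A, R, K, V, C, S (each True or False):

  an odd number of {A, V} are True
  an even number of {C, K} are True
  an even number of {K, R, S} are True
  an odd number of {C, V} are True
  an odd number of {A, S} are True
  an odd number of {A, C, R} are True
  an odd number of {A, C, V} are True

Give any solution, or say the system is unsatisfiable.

A=F, R=T, K=F, V=T, C=F, S=T

{A, V}: 1 true → odd ✓
{C, K}: 0 true → even ✓
{K, R, S}: 2 true → even ✓
{C, V}: 1 true → odd ✓
{A, S}: 1 true → odd ✓
{A, C, R}: 1 true → odd ✓
{A, C, V}: 1 true → odd ✓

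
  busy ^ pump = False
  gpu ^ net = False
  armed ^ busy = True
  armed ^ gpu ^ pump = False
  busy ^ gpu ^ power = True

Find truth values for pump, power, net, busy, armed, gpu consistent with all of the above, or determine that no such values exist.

pump = False, power = False, net = True, busy = False, armed = True, gpu = True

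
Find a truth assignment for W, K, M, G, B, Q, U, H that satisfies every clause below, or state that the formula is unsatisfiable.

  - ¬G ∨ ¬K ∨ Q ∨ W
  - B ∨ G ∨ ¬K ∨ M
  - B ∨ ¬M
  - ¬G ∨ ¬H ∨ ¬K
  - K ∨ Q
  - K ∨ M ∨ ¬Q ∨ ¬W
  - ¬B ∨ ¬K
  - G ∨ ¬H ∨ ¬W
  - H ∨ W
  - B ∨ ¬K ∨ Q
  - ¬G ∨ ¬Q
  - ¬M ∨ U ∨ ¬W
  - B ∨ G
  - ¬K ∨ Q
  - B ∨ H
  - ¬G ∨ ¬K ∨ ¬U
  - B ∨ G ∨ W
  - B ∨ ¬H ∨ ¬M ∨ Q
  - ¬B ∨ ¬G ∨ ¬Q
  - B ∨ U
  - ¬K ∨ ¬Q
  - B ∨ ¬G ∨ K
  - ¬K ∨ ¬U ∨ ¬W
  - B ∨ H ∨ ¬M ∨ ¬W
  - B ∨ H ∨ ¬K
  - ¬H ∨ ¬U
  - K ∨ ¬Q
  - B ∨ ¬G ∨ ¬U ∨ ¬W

Unsatisfiable — no assignment works.

Case Q = True:
  (¬G ∨ ¬Q) forces G = False.
  (B ∨ G) forces B = True.
  (¬B ∨ ¬K) forces K = False.
  Clause (K ∨ ¬Q) is falsified — contradiction.
Case Q = False:
  (K ∨ Q) forces K = True.
  Clause (¬K ∨ Q) is falsified — contradiction.
Both cases fail, so the formula is unsatisfiable.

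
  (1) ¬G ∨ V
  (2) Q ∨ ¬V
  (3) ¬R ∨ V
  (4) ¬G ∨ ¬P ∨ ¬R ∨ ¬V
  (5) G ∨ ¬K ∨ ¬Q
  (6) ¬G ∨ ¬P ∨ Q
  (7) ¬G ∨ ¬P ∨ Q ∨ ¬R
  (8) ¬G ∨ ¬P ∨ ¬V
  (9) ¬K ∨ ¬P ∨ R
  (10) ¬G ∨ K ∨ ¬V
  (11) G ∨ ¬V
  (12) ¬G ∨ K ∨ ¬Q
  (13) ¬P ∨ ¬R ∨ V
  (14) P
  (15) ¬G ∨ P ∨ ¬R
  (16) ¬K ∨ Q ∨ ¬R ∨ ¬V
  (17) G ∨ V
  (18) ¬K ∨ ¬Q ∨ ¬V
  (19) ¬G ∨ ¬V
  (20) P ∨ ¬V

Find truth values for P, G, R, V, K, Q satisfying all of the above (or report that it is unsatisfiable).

Case G = True:
  (¬G ∨ V) forces V = True.
  Clause (¬G ∨ ¬V) is falsified — contradiction.
Case G = False:
  (G ∨ ¬V) forces V = False.
  Clause (G ∨ V) is falsified — contradiction.
Both cases fail, so the formula is unsatisfiable.

UNSATISFIABLE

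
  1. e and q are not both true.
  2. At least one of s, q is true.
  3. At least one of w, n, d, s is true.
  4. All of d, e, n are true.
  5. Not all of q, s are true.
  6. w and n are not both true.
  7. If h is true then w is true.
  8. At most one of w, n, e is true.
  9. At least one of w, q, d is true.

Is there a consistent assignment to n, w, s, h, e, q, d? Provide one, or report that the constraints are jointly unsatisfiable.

Case n = True:
  (4) forces d = True.
  (4) forces e = True.
  Constraint (8) is violated (n=T, e=T) — contradiction.
Case n = False:
  Constraint (4) is violated (n=F) — contradiction.
Both cases fail — unsatisfiable.

No satisfying assignment exists.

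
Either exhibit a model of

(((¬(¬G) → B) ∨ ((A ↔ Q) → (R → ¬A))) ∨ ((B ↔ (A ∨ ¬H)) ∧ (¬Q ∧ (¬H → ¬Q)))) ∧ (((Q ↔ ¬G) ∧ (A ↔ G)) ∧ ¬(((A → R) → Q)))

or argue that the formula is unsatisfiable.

Q = False, R = True, G = True, B = False, H = True, A = True

  ((¬(¬G) → B) ∨ ((A ↔ Q) → (R → ¬A))) ∨ ((B ↔ (A ∨ ¬H)) ∧ (¬Q ∧ (¬H → ¬Q))) = True
    (¬(¬G) → B) ∨ ((A ↔ Q) → (R → ¬A)) = True
      ¬(¬G) → B = False
        ¬(¬G) = True
          ¬G = False
      (A ↔ Q) → (R → ¬A) = True
        A ↔ Q = False
        R → ¬A = False
          ¬A = False
    (B ↔ (A ∨ ¬H)) ∧ (¬Q ∧ (¬H → ¬Q)) = False
      B ↔ (A ∨ ¬H) = False
        A ∨ ¬H = True
          ¬H = False
      ¬Q ∧ (¬H → ¬Q) = True
        ¬Q = True
        ¬H → ¬Q = True
          ¬H = False
          ¬Q = True
  ((Q ↔ ¬G) ∧ (A ↔ G)) ∧ ¬(((A → R) → Q)) = True
    (Q ↔ ¬G) ∧ (A ↔ G) = True
      Q ↔ ¬G = True
        ¬G = False
      A ↔ G = True
    ¬(((A → R) → Q)) = True
      (A → R) → Q = False
        A → R = True
Both conjuncts True, so the formula holds.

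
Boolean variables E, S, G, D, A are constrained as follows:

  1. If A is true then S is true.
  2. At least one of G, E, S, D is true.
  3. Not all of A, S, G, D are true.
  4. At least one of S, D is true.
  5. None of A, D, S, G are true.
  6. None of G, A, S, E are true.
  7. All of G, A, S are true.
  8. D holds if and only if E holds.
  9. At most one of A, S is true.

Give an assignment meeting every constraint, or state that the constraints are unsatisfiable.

The formula is unsatisfiable.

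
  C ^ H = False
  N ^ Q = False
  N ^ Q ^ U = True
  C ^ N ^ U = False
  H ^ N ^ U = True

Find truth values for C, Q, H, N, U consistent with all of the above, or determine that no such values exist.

Adding constraints 1, 4, 5 mod 2: every variable appears an even number of times on the left, so the left side is 0.
But the right sides sum to 1 (mod 2). 0 ≠ 1 — the system is inconsistent.

UNSATISFIABLE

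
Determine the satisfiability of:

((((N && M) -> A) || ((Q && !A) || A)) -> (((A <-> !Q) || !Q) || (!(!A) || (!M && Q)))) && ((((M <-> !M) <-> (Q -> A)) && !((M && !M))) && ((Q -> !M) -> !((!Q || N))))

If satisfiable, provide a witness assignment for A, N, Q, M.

A = False, N = False, Q = True, M = False

  (((N && M) -> A) || ((Q && !A) || A)) -> (((A <-> !Q) || !Q) || (!(!A) || (!M && Q))) = True
    ((N && M) -> A) || ((Q && !A) || A) = True
      (N && M) -> A = True
        N && M = False
      (Q && !A) || A = True
        Q && !A = True
          !A = True
    ((A <-> !Q) || !Q) || (!(!A) || (!M && Q)) = True
      (A <-> !Q) || !Q = True
        A <-> !Q = True
          !Q = False
        !Q = False
      !(!A) || (!M && Q) = True
        !(!A) = False
          !A = True
        !M && Q = True
          !M = True
  (((M <-> !M) <-> (Q -> A)) && !((M && !M))) && ((Q -> !M) -> !((!Q || N))) = True
    ((M <-> !M) <-> (Q -> A)) && !((M && !M)) = True
      (M <-> !M) <-> (Q -> A) = True
        M <-> !M = False
          !M = True
        Q -> A = False
      !((M && !M)) = True
        M && !M = False
          !M = True
    (Q -> !M) -> !((!Q || N)) = True
      Q -> !M = True
        !M = True
      !((!Q || N)) = True
        !Q || N = False
          !Q = False
Both conjuncts True, so the formula holds.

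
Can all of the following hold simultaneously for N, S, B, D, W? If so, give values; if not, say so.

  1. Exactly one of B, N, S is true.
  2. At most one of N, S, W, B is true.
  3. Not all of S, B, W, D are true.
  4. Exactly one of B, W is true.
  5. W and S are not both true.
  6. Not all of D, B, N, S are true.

N=F, S=F, B=T, D=T, W=F

  (1) {B, N, S}: 1 true — exactly one ✓
  (2) {N, S, W, B}: 1 true — at most one ✓
  (3) {S, B, W, D}: 2/4 true — not all ✓
  (4) {B, W}: 1 true — exactly one ✓
  (5) W=F, S=F — not both ✓
  (6) {D, B, N, S}: 2/4 true — not all ✓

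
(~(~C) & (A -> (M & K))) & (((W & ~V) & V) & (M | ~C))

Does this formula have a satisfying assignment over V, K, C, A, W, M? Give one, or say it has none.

No satisfying assignment exists.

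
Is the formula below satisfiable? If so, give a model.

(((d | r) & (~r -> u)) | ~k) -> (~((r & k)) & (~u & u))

u=F, r=F, d=T, k=T

  (((d | r) & (~r -> u)) | ~k) -> (~((r & k)) & (~u & u)) = True
    ((d | r) & (~r -> u)) | ~k = False
      (d | r) & (~r -> u) = False
        d | r = True
        ~r -> u = False
          ~r = True
      ~k = False
    ~((r & k)) & (~u & u) = False
      ~((r & k)) = True
        r & k = False
      ~u & u = False
        ~u = True
The formula evaluates to True.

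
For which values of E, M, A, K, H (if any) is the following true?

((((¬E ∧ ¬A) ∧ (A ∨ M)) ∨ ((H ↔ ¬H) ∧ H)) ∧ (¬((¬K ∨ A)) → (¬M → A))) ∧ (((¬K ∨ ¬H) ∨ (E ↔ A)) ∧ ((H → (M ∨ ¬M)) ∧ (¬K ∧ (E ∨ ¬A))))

E = False, M = True, A = False, K = False, H = False

  (((¬E ∧ ¬A) ∧ (A ∨ M)) ∨ ((H ↔ ¬H) ∧ H)) ∧ (¬((¬K ∨ A)) → (¬M → A)) = True
    ((¬E ∧ ¬A) ∧ (A ∨ M)) ∨ ((H ↔ ¬H) ∧ H) = True
      (¬E ∧ ¬A) ∧ (A ∨ M) = True
        ¬E ∧ ¬A = True
          ¬E = True
          ¬A = True
        A ∨ M = True
      (H ↔ ¬H) ∧ H = False
        H ↔ ¬H = False
          ¬H = True
    ¬((¬K ∨ A)) → (¬M → A) = True
      ¬((¬K ∨ A)) = False
        ¬K ∨ A = True
          ¬K = True
      ¬M → A = True
        ¬M = False
  ((¬K ∨ ¬H) ∨ (E ↔ A)) ∧ ((H → (M ∨ ¬M)) ∧ (¬K ∧ (E ∨ ¬A))) = True
    (¬K ∨ ¬H) ∨ (E ↔ A) = True
      ¬K ∨ ¬H = True
        ¬K = True
        ¬H = True
      E ↔ A = True
    (H → (M ∨ ¬M)) ∧ (¬K ∧ (E ∨ ¬A)) = True
      H → (M ∨ ¬M) = True
        M ∨ ¬M = True
          ¬M = False
      ¬K ∧ (E ∨ ¬A) = True
        ¬K = True
        E ∨ ¬A = True
          ¬A = True
Both conjuncts True, so the formula holds.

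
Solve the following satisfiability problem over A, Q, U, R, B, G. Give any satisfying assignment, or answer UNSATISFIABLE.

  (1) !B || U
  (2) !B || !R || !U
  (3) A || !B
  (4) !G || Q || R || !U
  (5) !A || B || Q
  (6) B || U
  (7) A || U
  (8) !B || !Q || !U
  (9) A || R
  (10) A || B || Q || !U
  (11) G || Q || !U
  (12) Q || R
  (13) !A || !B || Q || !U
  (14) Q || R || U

A=T, Q=T, U=T, R=F, B=F, G=F

Set A = True.
Try Q = False:
  (!A || B || Q) forces B = True.
  (!B || U) forces U = True.
  clause (!A || !B || Q || !U) is falsified — backtrack.
So Q = True.
Try U = False:
  (!B || U) forces B = False.
  clause (B || U) is falsified — backtrack.
So U = True.
  then (!B || !Q || !U) forces B = False.
Set R = False.
Set G = False.
All clauses satisfied.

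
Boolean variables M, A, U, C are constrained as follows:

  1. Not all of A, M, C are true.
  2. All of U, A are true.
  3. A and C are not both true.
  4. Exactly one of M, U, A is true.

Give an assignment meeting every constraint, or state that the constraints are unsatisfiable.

The formula is unsatisfiable.

Case A = True:
  (2) forces U = True.
  Constraint (4) is violated (U=T, A=T) — contradiction.
Case A = False:
  Constraint (2) is violated (A=F) — contradiction.
Both cases fail — unsatisfiable.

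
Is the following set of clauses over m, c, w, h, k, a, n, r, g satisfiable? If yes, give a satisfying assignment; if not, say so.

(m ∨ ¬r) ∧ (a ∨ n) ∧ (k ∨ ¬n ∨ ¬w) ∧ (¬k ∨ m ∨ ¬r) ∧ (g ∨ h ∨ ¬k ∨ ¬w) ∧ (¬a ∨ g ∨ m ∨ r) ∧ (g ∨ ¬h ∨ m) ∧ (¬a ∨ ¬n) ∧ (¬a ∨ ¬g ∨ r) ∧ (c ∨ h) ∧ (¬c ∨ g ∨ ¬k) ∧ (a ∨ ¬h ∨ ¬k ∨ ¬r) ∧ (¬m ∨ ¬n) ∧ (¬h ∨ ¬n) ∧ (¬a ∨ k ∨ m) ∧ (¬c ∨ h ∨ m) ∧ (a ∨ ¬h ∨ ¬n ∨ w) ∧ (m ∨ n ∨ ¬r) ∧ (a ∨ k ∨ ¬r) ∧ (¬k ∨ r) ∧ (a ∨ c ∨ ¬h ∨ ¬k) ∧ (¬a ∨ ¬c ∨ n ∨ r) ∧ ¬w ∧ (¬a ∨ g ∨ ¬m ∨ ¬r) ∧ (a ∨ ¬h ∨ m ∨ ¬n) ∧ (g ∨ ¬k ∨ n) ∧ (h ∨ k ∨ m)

m = True; c = True; w = False; h = True; k = True; a = True; n = False; r = True; g = True

Unit clause (¬w) forces w = False.
Set m = True.
  then (¬m ∨ ¬n) forces n = False.
  then (a ∨ n) forces a = True.
Set c = True.
  then (¬a ∨ ¬c ∨ n ∨ r) forces r = True.
  then (¬a ∨ g ∨ ¬m ∨ ¬r) forces g = True.
Set h = True.
Set k = True.
All clauses satisfied.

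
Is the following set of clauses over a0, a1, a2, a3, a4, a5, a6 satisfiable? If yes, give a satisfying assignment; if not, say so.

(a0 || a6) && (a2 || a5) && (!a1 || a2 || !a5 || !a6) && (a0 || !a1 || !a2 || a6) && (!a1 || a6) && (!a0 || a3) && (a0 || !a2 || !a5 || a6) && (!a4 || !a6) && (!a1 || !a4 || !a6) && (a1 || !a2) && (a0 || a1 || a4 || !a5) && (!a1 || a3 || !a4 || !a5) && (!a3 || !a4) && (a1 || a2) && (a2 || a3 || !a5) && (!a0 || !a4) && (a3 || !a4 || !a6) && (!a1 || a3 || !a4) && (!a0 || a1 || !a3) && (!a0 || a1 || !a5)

a0 = True, a1 = True, a2 = True, a3 = True, a4 = False, a5 = True, a6 = True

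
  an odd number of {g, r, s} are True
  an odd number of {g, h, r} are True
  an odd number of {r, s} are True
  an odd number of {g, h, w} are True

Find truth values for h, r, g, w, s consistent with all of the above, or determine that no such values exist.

h = True, r = False, g = False, w = False, s = True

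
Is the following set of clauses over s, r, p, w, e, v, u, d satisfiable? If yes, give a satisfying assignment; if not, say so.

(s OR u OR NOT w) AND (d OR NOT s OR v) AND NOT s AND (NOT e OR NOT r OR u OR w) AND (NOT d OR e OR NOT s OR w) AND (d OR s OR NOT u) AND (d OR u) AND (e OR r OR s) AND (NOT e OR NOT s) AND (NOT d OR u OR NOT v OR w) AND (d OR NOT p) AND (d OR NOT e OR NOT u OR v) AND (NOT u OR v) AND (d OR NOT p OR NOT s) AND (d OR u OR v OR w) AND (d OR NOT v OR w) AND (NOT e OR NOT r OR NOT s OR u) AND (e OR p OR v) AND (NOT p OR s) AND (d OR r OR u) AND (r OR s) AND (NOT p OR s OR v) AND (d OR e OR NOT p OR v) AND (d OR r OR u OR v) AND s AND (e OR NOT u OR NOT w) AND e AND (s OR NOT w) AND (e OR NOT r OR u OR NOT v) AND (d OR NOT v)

Case s = True:
  Clause (NOT s) is falsified — contradiction.
Case s = False:
  Clause (s) is falsified — contradiction.
Both cases fail, so the formula is unsatisfiable.

Unsatisfiable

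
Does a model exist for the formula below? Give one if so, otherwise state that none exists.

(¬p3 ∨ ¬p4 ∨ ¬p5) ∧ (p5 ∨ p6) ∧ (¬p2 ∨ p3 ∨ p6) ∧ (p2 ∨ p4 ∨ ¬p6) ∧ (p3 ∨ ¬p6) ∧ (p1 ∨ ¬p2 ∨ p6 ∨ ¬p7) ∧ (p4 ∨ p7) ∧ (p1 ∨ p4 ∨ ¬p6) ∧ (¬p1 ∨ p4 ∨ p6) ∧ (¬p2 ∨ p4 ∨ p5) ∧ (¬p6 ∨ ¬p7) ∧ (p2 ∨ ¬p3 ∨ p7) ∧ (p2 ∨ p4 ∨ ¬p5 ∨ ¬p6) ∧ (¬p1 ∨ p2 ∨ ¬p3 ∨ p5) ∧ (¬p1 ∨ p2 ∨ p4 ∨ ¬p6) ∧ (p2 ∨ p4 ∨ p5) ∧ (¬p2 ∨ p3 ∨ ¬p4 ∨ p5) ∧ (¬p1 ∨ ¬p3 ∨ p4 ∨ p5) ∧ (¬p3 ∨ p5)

p1=F, p2=F, p3=T, p4=F, p5=T, p6=F, p7=T

Set p1 = False.
Set p2 = False.
Set p3 = True.
  then (p2 ∨ ¬p3 ∨ p7) forces p7 = True.
  then (¬p3 ∨ p5) forces p5 = True.
  then (¬p3 ∨ ¬p4 ∨ ¬p5) forces p4 = False.
  then (p2 ∨ p4 ∨ ¬p6) forces p6 = False.
All clauses satisfied.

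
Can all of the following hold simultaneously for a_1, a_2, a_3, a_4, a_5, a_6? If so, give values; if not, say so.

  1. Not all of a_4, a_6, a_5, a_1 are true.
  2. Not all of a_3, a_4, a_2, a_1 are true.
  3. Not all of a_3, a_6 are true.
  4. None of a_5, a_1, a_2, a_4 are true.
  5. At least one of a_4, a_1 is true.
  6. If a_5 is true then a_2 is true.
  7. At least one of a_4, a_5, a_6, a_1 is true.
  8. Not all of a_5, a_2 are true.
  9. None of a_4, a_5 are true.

Unsatisfiable — no assignment works.

Case a_4 = True:
  Constraint (4) is violated (a_4=T) — contradiction.
Case a_4 = False:
  (4) forces a_5 = False.
  (4) forces a_1 = False.
  Constraint (5) is violated (a_4=F, a_1=F) — contradiction.
Both cases fail — unsatisfiable.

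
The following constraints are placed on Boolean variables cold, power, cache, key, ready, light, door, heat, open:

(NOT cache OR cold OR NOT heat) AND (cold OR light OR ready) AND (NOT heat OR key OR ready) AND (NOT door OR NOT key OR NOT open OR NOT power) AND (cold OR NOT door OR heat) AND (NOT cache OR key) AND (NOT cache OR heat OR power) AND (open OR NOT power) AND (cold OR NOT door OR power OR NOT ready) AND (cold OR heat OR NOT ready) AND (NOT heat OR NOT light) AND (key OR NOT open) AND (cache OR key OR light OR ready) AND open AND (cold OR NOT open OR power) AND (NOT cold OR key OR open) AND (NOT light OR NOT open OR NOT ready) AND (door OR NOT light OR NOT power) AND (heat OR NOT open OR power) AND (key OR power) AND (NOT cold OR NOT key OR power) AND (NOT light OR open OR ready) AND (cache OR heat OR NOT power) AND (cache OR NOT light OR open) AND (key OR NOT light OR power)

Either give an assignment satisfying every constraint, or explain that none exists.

cold: True, power: True, cache: True, key: True, ready: True, light: False, door: False, heat: False, open: True

Unit clause (open) forces open = True.
In (key OR NOT open) only key is left, so key = True.
Set cold = True.
  then (NOT cold OR NOT key OR power) forces power = True.
  then (NOT door OR NOT key OR NOT open OR NOT power) forces door = False.
  then (door OR NOT light OR NOT power) forces light = False.
Set cache = True.
Set ready = True.
Set heat = False.
All clauses satisfied.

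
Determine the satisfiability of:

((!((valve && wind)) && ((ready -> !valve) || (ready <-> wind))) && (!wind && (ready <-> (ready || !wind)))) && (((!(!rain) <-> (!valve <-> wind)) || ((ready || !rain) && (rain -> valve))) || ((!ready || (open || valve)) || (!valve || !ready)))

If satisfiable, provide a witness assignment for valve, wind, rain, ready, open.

valve = False, wind = False, rain = False, ready = True, open = False

  (!((valve && wind)) && ((ready -> !valve) || (ready <-> wind))) && (!wind && (ready <-> (ready || !wind))) = True
    !((valve && wind)) && ((ready -> !valve) || (ready <-> wind)) = True
      !((valve && wind)) = True
        valve && wind = False
      (ready -> !valve) || (ready <-> wind) = True
        ready -> !valve = True
          !valve = True
        ready <-> wind = False
    !wind && (ready <-> (ready || !wind)) = True
      !wind = True
      ready <-> (ready || !wind) = True
        ready || !wind = True
          !wind = True
  ((!(!rain) <-> (!valve <-> wind)) || ((ready || !rain) && (rain -> valve))) || ((!ready || (open || valve)) || (!valve || !ready)) = True
    (!(!rain) <-> (!valve <-> wind)) || ((ready || !rain) && (rain -> valve)) = True
      !(!rain) <-> (!valve <-> wind) = True
        !(!rain) = False
          !rain = True
        !valve <-> wind = False
          !valve = True
      (ready || !rain) && (rain -> valve) = True
        ready || !rain = True
          !rain = True
        rain -> valve = True
    (!ready || (open || valve)) || (!valve || !ready) = True
      !ready || (open || valve) = False
        !ready = False
        open || valve = False
      !valve || !ready = True
        !valve = True
        !ready = False
Both conjuncts True, so the formula holds.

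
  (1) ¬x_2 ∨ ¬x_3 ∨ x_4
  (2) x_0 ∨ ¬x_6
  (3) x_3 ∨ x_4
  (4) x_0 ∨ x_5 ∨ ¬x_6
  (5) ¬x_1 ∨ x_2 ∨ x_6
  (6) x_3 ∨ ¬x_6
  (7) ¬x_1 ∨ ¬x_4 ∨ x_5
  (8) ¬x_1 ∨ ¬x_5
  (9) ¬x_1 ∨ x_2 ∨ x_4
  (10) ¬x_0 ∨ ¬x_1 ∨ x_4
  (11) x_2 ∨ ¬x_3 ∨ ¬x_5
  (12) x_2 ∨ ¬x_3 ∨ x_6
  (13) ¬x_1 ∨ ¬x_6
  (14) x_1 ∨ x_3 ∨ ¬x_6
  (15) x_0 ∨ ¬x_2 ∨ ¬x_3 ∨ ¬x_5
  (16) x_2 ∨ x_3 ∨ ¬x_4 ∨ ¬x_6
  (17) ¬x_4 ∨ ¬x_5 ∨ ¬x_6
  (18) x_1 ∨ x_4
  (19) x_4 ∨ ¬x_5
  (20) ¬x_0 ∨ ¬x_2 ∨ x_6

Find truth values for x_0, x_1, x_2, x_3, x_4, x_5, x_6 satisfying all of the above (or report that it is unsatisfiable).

x_0: True; x_1: False; x_2: False; x_3: False; x_4: True; x_5: False; x_6: False

Set x_0 = True.
Try x_1 = True:
  (¬x_1 ∨ ¬x_5) forces x_5 = False.
  (¬x_1 ∨ ¬x_4 ∨ x_5) forces x_4 = False.
  clause (¬x_0 ∨ ¬x_1 ∨ x_4) is falsified — backtrack.
So x_1 = False.
  then (x_1 ∨ x_4) forces x_4 = True.
Set x_2 = False.
Set x_3 = False.
  then (x_3 ∨ ¬x_6) forces x_6 = False.
Set x_5 = False.
All clauses satisfied.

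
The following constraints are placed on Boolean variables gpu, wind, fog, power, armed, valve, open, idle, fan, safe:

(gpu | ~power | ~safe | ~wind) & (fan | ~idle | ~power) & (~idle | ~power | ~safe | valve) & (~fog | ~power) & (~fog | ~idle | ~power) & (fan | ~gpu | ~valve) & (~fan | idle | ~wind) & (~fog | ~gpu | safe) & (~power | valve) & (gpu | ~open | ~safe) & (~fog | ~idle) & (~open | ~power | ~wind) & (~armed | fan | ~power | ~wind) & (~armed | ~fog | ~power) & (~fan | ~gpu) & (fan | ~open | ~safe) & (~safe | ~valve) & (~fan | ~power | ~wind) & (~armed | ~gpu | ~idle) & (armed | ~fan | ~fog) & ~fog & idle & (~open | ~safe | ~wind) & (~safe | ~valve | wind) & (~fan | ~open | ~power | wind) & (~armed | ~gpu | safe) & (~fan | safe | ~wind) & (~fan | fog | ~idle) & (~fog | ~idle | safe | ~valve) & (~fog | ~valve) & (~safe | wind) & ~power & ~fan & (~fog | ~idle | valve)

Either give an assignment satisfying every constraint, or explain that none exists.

Unit clause (~fog) forces fog = False.
Unit clause (idle) forces idle = True.
In (~fan | fog | ~idle) only ~fan is left, so fan = False.
Unit clause (~power) forces power = False.
Set gpu = False.
Set wind = True.
Set armed = True.
Set valve = False.
Set open = False.
Set safe = True.
All clauses satisfied.

gpu: False, wind: True, fog: False, power: False, armed: True, valve: False, open: False, idle: True, fan: False, safe: True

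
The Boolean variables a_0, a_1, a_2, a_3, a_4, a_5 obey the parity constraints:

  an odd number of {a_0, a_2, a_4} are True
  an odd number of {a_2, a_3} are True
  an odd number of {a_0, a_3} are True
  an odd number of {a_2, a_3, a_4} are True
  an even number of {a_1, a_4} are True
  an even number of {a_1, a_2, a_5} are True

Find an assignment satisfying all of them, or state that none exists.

Adding constraints 1, 3, 4 mod 2: every variable appears an even number of times on the left, so the left side is 0.
But the right sides sum to 1 (mod 2). 0 ≠ 1 — the system is inconsistent.

Unsatisfiable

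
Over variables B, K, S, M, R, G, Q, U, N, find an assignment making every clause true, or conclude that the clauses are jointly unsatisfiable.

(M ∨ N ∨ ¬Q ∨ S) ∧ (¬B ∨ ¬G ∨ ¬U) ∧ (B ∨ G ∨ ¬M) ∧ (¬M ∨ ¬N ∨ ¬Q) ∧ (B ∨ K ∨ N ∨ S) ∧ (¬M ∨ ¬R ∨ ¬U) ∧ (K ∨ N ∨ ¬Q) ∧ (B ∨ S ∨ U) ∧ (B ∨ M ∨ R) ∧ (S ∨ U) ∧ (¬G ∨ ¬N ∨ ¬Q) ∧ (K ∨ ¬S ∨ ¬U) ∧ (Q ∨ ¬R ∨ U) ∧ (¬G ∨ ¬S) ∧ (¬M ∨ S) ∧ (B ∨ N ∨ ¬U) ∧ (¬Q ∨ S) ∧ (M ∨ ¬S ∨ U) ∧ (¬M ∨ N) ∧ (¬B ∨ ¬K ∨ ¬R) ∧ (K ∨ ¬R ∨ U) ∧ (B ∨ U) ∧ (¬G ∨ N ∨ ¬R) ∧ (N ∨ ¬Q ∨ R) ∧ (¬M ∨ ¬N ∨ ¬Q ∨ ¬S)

Set B = True.
Set K = False.
Set S = False.
  then (S ∨ U) forces U = True.
  then (¬M ∨ S) forces M = False.
  then (¬Q ∨ S) forces Q = False.
  then (¬B ∨ ¬G ∨ ¬U) forces G = False.
Set R = True.
Set N = False.
All clauses satisfied.

B = True, K = False, S = False, M = False, R = True, G = False, Q = False, U = True, N = False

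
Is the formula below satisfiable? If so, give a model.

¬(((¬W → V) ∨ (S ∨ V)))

W = False, S = False, V = False

  ¬(((¬W → V) ∨ (S ∨ V))) = True
    (¬W → V) ∨ (S ∨ V) = False
      ¬W → V = False
        ¬W = True
      S ∨ V = False
The formula evaluates to True.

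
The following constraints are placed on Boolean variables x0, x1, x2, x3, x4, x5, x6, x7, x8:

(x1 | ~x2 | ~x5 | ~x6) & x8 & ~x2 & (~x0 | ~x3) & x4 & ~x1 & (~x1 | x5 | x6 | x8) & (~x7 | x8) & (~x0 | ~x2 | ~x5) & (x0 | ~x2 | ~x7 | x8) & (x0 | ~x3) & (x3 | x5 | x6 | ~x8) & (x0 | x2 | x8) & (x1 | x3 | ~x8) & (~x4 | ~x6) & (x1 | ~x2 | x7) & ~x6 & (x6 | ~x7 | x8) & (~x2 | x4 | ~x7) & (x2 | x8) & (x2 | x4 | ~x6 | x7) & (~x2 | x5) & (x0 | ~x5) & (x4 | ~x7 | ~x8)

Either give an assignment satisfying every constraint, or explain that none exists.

UNSATISFIABLE

Case x1 = True:
  Clause (~x1) is falsified — contradiction.
Case x1 = False:
  (x8) forces x8 = True.
  (~x2) forces x2 = False.
  (x4) forces x4 = True.
  (x1 | x3 | ~x8) forces x3 = True.
  (~x0 | ~x3) forces x0 = False.
  Clause (x0 | ~x3) is falsified — contradiction.
Both cases fail, so the formula is unsatisfiable.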